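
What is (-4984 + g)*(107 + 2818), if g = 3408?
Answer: -4609800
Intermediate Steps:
(-4984 + g)*(107 + 2818) = (-4984 + 3408)*(107 + 2818) = -1576*2925 = -4609800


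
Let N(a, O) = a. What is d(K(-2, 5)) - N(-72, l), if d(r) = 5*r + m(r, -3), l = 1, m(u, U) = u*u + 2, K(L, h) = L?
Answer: 68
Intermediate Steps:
m(u, U) = 2 + u² (m(u, U) = u² + 2 = 2 + u²)
d(r) = 2 + r² + 5*r (d(r) = 5*r + (2 + r²) = 2 + r² + 5*r)
d(K(-2, 5)) - N(-72, l) = (2 + (-2)² + 5*(-2)) - 1*(-72) = (2 + 4 - 10) + 72 = -4 + 72 = 68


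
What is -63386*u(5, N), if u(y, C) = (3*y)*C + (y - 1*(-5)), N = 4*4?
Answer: -15846500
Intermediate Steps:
N = 16
u(y, C) = 5 + y + 3*C*y (u(y, C) = 3*C*y + (y + 5) = 3*C*y + (5 + y) = 5 + y + 3*C*y)
-63386*u(5, N) = -63386*(5 + 5 + 3*16*5) = -63386*(5 + 5 + 240) = -63386*250 = -15846500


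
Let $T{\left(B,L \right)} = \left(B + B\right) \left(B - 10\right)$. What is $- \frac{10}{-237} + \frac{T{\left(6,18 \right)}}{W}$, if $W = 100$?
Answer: $- \frac{2594}{5925} \approx -0.43781$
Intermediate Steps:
$T{\left(B,L \right)} = 2 B \left(-10 + B\right)$
$- \frac{10}{-237} + \frac{T{\left(6,18 \right)}}{W} = - \frac{10}{-237} + \frac{2 \cdot 6 \left(-10 + 6\right)}{100} = \left(-10\right) \left(- \frac{1}{237}\right) + 2 \cdot 6 \left(-4\right) \frac{1}{100} = \frac{10}{237} - \frac{12}{25} = - \frac{2594}{5925}$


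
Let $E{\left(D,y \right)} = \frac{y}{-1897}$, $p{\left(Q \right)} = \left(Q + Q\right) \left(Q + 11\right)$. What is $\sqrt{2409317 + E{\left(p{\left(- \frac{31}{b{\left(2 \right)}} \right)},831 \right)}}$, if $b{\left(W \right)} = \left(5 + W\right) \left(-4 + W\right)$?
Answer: $\frac{13 \sqrt{51302889134}}{1897} \approx 1552.2$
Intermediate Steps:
$b{\left(W \right)} = \left(-4 + W\right) \left(5 + W\right)$
$p{\left(Q \right)} = 2 Q \left(11 + Q\right)$
$E{\left(D,y \right)} = - \frac{y}{1897}$ ($E{\left(D,y \right)} = y \left(- \frac{1}{1897}\right) = - \frac{y}{1897}$)
$\sqrt{2409317 + E{\left(p{\left(- \frac{31}{b{\left(2 \right)}} \right)},831 \right)}} = \sqrt{2409317 - \frac{831}{1897}} = \sqrt{\frac{4570473518}{1897}} = \frac{13 \sqrt{51302889134}}{1897}$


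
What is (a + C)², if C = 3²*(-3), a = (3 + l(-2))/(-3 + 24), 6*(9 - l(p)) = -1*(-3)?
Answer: 1234321/1764 ≈ 699.73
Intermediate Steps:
l(p) = 17/2 (l(p) = 9 - (-1)*(-3)/6 = 9 - ⅙*3 = 9 - ½ = 17/2)
a = 23/42 (a = (3 + 17/2)/(-3 + 24) = (23/2)/21 = (23/2)*(1/21) = 23/42 ≈ 0.54762)
C = -27 (C = 9*(-3) = -27)
(a + C)² = (23/42 - 27)² = (-1111/42)² = 1234321/1764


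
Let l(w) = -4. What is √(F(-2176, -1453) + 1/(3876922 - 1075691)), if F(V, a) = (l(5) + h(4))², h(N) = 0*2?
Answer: √125550324647007/2801231 ≈ 4.0000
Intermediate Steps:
h(N) = 0
F(V, a) = 16 (F(V, a) = (-4 + 0)² = (-4)² = 16)
√(F(-2176, -1453) + 1/(3876922 - 1075691)) = √(16 + 1/(3876922 - 1075691)) = √(16 + 1/2801231) = √(44819697/2801231) = √125550324647007/2801231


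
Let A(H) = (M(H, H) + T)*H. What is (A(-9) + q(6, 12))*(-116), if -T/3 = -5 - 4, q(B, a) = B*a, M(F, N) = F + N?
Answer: 1044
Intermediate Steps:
T = 27 (T = -3*(-5 - 4) = -3*(-9) = 27)
A(H) = H*(27 + 2*H) (A(H) = ((H + H) + 27)*H = (2*H + 27)*H = (27 + 2*H)*H = H*(27 + 2*H))
(A(-9) + q(6, 12))*(-116) = (-9*(27 + 2*(-9)) + 6*12)*(-116) = (-9*(27 - 18) + 72)*(-116) = (-9*9 + 72)*(-116) = (-81 + 72)*(-116) = -9*(-116) = 1044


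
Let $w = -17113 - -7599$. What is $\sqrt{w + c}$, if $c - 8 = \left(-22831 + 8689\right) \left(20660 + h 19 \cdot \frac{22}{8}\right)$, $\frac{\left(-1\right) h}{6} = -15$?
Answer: $i \sqrt{358685981} \approx 18939.0 i$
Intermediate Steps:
$h = 90$ ($h = \left(-6\right) \left(-15\right) = 90$)
$w = -9514$ ($w = -17113 + 7599 = -9514$)
$c = -358676467$ ($c = 8 + \left(-22831 + 8689\right) \left(20660 + 90 \cdot 19 \cdot \frac{22}{8}\right) = 8 - 14142 \left(20660 + 1710 \cdot 22 \cdot \frac{1}{8}\right) = 8 - 14142 \left(20660 + 1710 \cdot \frac{11}{4}\right) = 8 - 14142 \left(20660 + \frac{9405}{2}\right) = 8 - 358676475 = -358676467$)
$\sqrt{w + c} = \sqrt{-9514 - 358676467} = \sqrt{-358685981} = i \sqrt{358685981}$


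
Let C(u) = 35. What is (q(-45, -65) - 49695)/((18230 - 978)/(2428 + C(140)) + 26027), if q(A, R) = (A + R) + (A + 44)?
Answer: -122672178/64121753 ≈ -1.9131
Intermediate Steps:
q(A, R) = 44 + R + 2*A (q(A, R) = (A + R) + (44 + A) = 44 + R + 2*A)
(q(-45, -65) - 49695)/((18230 - 978)/(2428 + C(140)) + 26027) = ((44 - 65 + 2*(-45)) - 49695)/((18230 - 978)/(2428 + 35) + 26027) = ((44 - 65 - 90) - 49695)/(17252/2463 + 26027) = (-111 - 49695)/(17252*(1/2463) + 26027) = -49806/(17252/2463 + 26027) = -49806/64121753/2463 = -49806*2463/64121753 = -122672178/64121753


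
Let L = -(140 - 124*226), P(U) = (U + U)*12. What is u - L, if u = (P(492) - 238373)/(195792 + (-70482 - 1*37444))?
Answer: -2450282109/87866 ≈ -27887.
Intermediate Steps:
P(U) = 24*U (P(U) = (2*U)*12 = 24*U)
u = -226565/87866 (u = (24*492 - 238373)/(195792 + (-70482 - 1*37444)) = (11808 - 238373)/(195792 + (-70482 - 37444)) = -226565/(195792 - 107926) = -226565/87866 ≈ -2.5785)
L = 27884 (L = -(140 - 28024) = -1*(-27884) = 27884)
u - L = -226565/87866 - 1*27884 = -226565/87866 - 27884 = -2450282109/87866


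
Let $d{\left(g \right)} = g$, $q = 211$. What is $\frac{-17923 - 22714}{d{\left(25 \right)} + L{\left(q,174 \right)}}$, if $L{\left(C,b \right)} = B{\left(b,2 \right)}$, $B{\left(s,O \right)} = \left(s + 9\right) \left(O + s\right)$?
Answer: $- \frac{40637}{32233} \approx -1.2607$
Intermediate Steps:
$B{\left(s,O \right)} = \left(9 + s\right) \left(O + s\right)$
$L{\left(C,b \right)} = 18 + b^{2} + 11 b$ ($L{\left(C,b \right)} = b^{2} + 9 \cdot 2 + 9 b + 2 b = b^{2} + 18 + 9 b + 2 b = 18 + b^{2} + 11 b$)
$\frac{-17923 - 22714}{d{\left(25 \right)} + L{\left(q,174 \right)}} = \frac{-17923 - 22714}{25 + \left(18 + 174^{2} + 11 \cdot 174\right)} = - \frac{40637}{25 + \left(18 + 30276 + 1914\right)} = - \frac{40637}{25 + 32208} = - \frac{40637}{32233}$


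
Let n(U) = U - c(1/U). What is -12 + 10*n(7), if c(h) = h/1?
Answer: 396/7 ≈ 56.571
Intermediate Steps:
c(h) = h (c(h) = h*1 = h)
n(U) = U - 1/U
-12 + 10*n(7) = -12 + 10*(7 - 1/7) = -12 + 10*(7 - 1*⅐) = -12 + 10*(7 - ⅐) = -12 + 10*(48/7) = -12 + 480/7 = 396/7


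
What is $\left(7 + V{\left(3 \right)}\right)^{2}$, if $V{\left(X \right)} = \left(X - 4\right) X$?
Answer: $16$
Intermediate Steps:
$V{\left(X \right)} = X \left(-4 + X\right)$ ($V{\left(X \right)} = \left(-4 + X\right) X = X \left(-4 + X\right)$)
$\left(7 + V{\left(3 \right)}\right)^{2} = \left(7 + 3 \left(-4 + 3\right)\right)^{2} = \left(7 + 3 \left(-1\right)\right)^{2} = \left(7 - 3\right)^{2} = 4^{2} = 16$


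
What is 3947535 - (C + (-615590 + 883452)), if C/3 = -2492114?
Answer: 11156015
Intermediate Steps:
C = -7476342 (C = 3*(-2492114) = -7476342)
3947535 - (C + (-615590 + 883452)) = 3947535 - (-7476342 + (-615590 + 883452)) = 3947535 - (-7476342 + 267862) = 3947535 - 1*(-7208480) = 3947535 + 7208480 = 11156015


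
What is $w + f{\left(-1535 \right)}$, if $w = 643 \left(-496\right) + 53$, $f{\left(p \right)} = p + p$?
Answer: $-321945$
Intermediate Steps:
$f{\left(p \right)} = 2 p$
$w = -318875$ ($w = -318928 + 53 = -318875$)
$w + f{\left(-1535 \right)} = -318875 + 2 \left(-1535\right) = -318875 - 3070 = -321945$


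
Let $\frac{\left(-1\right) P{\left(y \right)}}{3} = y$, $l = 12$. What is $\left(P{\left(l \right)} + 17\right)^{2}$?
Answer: $361$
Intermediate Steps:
$P{\left(y \right)} = - 3 y$
$\left(P{\left(l \right)} + 17\right)^{2} = \left(\left(-3\right) 12 + 17\right)^{2} = \left(-36 + 17\right)^{2} = \left(-19\right)^{2} = 361$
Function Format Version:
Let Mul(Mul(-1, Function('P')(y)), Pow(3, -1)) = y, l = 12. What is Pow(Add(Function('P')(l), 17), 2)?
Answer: 361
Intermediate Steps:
Function('P')(y) = Mul(-3, y)
Pow(Add(Function('P')(l), 17), 2) = Pow(Add(Mul(-3, 12), 17), 2) = Pow(Add(-36, 17), 2) = Pow(-19, 2) = 361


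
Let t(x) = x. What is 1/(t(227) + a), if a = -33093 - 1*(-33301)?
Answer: 1/435 ≈ 0.0022989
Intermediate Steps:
a = 208 (a = -33093 + 33301 = 208)
1/(t(227) + a) = 1/(227 + 208) = 1/435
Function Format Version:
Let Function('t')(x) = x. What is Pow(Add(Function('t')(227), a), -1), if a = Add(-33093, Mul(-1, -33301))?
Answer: Rational(1, 435) ≈ 0.0022989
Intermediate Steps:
a = 208 (a = Add(-33093, 33301) = 208)
Pow(Add(Function('t')(227), a), -1) = Pow(Add(227, 208), -1) = Pow(435, -1) = Rational(1, 435)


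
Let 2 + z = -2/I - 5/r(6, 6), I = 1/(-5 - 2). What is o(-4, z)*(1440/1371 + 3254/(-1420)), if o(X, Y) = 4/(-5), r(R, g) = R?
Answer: 805478/811175 ≈ 0.99298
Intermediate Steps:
I = -1/7 (I = 1/(-7) = -1/7 ≈ -0.14286)
z = 67/6 (z = -2 + (-2/(-1/7) - 5/6) = -2 + (-2*(-7) - 5*1/6) = -2 + (14 - 5/6) = -2 + 79/6 = 67/6 ≈ 11.167)
o(X, Y) = -4/5 (o(X, Y) = 4*(-1/5) = -4/5)
o(-4, z)*(1440/1371 + 3254/(-1420)) = -4*(1440/1371 + 3254/(-1420))/5 = -4*(1440*(1/1371) + 3254*(-1/1420))/5 = -4*(480/457 - 1627/710)/5 = -4/5*(-402739/324470) = 805478/811175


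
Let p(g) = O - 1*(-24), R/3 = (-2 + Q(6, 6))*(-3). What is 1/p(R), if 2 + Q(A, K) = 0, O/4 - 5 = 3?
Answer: 1/56 ≈ 0.017857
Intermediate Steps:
O = 32 (O = 20 + 4*3 = 20 + 12 = 32)
Q(A, K) = -2 (Q(A, K) = -2 + 0 = -2)
R = 36 (R = 3*((-2 - 2)*(-3)) = 3*(-4*(-3)) = 3*12 = 36)
p(g) = 56 (p(g) = 32 - 1*(-24) = 32 + 24 = 56)
1/p(R) = 1/56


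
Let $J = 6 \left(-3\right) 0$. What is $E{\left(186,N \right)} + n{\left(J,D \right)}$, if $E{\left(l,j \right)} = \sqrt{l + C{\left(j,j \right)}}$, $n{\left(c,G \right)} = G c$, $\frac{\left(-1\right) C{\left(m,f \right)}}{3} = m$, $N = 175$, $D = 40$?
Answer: $i \sqrt{339} \approx 18.412 i$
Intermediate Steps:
$J = 0$ ($J = \left(-18\right) 0 = 0$)
$C{\left(m,f \right)} = - 3 m$
$E{\left(l,j \right)} = \sqrt{l - 3 j}$
$E{\left(186,N \right)} + n{\left(J,D \right)} = \sqrt{186 - 525} + 40 \cdot 0 = \sqrt{186 - 525} + 0 = \sqrt{-339} + 0 = i \sqrt{339} + 0 = i \sqrt{339}$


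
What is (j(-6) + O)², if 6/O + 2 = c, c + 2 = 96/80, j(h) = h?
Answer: 3249/49 ≈ 66.306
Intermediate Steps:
c = -⅘ (c = -2 + 96/80 = -2 + 96*(1/80) = -2 + 6/5 = -⅘ ≈ -0.80000)
O = -15/7 (O = 6/(-2 - ⅘) = 6/(-14/5) = 6*(-5/14) = -15/7 ≈ -2.1429)
(j(-6) + O)² = (-6 - 15/7)² = (-57/7)² = 3249/49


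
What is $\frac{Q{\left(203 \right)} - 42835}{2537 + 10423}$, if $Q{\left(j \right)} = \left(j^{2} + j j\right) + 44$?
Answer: $\frac{4403}{1440} \approx 3.0576$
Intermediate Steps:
$Q{\left(j \right)} = 44 + 2 j^{2}$ ($Q{\left(j \right)} = \left(j^{2} + j^{2}\right) + 44 = 2 j^{2} + 44 = 44 + 2 j^{2}$)
$\frac{Q{\left(203 \right)} - 42835}{2537 + 10423} = \frac{\left(44 + 2 \cdot 203^{2}\right) - 42835}{2537 + 10423} = \frac{\left(44 + 2 \cdot 41209\right) - 42835}{12960} = \left(\left(44 + 82418\right) - 42835\right) \frac{1}{12960} = \left(82462 - 42835\right) \frac{1}{12960} = 39627 \cdot \frac{1}{12960} = \frac{4403}{1440}$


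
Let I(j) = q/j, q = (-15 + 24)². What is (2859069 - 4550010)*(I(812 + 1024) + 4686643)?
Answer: -538888907545107/68 ≈ -7.9248e+12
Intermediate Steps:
q = 81 (q = 9² = 81)
I(j) = 81/j
(2859069 - 4550010)*(I(812 + 1024) + 4686643) = (2859069 - 4550010)*(81/(812 + 1024) + 4686643) = -1690941*(81/1836 + 4686643) = -1690941*(81*(1/1836) + 4686643) = -1690941*(3/68 + 4686643) = -1690941*318691727/68 = -538888907545107/68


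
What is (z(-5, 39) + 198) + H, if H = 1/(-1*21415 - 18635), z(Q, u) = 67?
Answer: 10613249/40050 ≈ 265.00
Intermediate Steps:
H = -1/40050 (H = 1/(-21415 - 18635) = 1/(-40050) = -1/40050 ≈ -2.4969e-5)
(z(-5, 39) + 198) + H = (67 + 198) - 1/40050 = 265 - 1/40050 = 10613249/40050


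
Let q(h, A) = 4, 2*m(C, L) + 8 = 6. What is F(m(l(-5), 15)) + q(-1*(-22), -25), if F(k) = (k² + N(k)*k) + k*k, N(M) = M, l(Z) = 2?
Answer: 7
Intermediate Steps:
m(C, L) = -1 (m(C, L) = -4 + (½)*6 = -4 + 3 = -1)
F(k) = 3*k² (F(k) = (k² + k*k) + k*k = (k² + k²) + k² = 2*k² + k² = 3*k²)
F(m(l(-5), 15)) + q(-1*(-22), -25) = 3*(-1)² + 4 = 3*1 + 4 = 3 + 4 = 7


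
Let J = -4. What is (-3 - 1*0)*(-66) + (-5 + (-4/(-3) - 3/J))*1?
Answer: 2341/12 ≈ 195.08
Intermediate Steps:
(-3 - 1*0)*(-66) + (-5 + (-4/(-3) - 3/J))*1 = (-3 - 1*0)*(-66) + (-5 + (-4/(-3) - 3/(-4)))*1 = (-3 + 0)*(-66) + (-5 + (-4*(-⅓) - 3*(-¼)))*1 = -3*(-66) + (-5 + (4/3 + ¾))*1 = 198 + (-5 + 25/12)*1 = 198 - 35/12*1 = 198 - 35/12 = 2341/12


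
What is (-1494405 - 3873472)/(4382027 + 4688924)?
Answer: -5367877/9070951 ≈ -0.59177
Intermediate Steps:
(-1494405 - 3873472)/(4382027 + 4688924) = -5367877/9070951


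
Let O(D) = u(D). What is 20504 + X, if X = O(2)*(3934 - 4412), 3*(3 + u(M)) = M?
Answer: 64858/3 ≈ 21619.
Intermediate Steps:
u(M) = -3 + M/3
O(D) = -3 + D/3
X = 3346/3 (X = (-3 + (⅓)*2)*(3934 - 4412) = (-3 + ⅔)*(-478) = -7/3*(-478) = 3346/3 ≈ 1115.3)
20504 + X = 20504 + 3346/3 = 64858/3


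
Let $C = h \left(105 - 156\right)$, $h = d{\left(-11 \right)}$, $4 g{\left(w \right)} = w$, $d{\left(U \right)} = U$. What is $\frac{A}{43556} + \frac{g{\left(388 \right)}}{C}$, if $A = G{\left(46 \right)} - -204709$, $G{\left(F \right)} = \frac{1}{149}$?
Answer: $\frac{8870468015}{1820401242} \approx 4.8728$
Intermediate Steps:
$G{\left(F \right)} = \frac{1}{149}$
$g{\left(w \right)} = \frac{w}{4}$
$h = -11$
$C = 561$ ($C = - 11 \left(105 - 156\right) = \left(-11\right) \left(-51\right) = 561$)
$A = \frac{30501642}{149}$ ($A = \frac{1}{149} - -204709 = \frac{1}{149} + 204709 = \frac{30501642}{149} \approx 2.0471 \cdot 10^{5}$)
$\frac{A}{43556} + \frac{g{\left(388 \right)}}{C} = \frac{30501642}{149 \cdot 43556} + \frac{\frac{1}{4} \cdot 388}{561} = \frac{30501642}{149} \cdot \frac{1}{43556} + 97 \cdot \frac{1}{561} = \frac{15250821}{3244922} + \frac{97}{561} = \frac{8870468015}{1820401242}$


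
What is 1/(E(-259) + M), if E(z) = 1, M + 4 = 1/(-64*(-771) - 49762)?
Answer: -418/1255 ≈ -0.33307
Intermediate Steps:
M = -1673/418 (M = -4 + 1/(-64*(-771) - 49762) = -4 + 1/(49344 - 49762) = -4 + 1/(-418) = -4 - 1/418 = -1673/418 ≈ -4.0024)
1/(E(-259) + M) = 1/(1 - 1673/418) = 1/(-1255/418) = -418/1255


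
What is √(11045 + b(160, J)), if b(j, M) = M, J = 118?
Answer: 61*√3 ≈ 105.66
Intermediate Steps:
√(11045 + b(160, J)) = √(11045 + 118) = √11163 = 61*√3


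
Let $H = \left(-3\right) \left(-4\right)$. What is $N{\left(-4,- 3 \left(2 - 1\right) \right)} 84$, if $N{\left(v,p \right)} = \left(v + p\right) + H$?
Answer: $420$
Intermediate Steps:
$H = 12$
$N{\left(v,p \right)} = 12 + p + v$ ($N{\left(v,p \right)} = \left(v + p\right) + 12 = \left(p + v\right) + 12 = 12 + p + v$)
$N{\left(-4,- 3 \left(2 - 1\right) \right)} 84 = \left(12 - 3 \left(2 - 1\right) - 4\right) 84 = \left(12 - 3 - 4\right) 84 = 5 \cdot 84 = 420$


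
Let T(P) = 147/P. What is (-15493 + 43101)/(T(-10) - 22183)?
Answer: -39440/31711 ≈ -1.2437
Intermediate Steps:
(-15493 + 43101)/(T(-10) - 22183) = (-15493 + 43101)/(147/(-10) - 22183) = 27608/(147*(-⅒) - 22183) = 27608/(-147/10 - 22183) = 27608/(-221977/10) = 27608*(-10/221977) = -39440/31711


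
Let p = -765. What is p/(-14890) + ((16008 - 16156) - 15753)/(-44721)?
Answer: 54195491/133179138 ≈ 0.40694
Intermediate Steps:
p/(-14890) + ((16008 - 16156) - 15753)/(-44721) = -765/(-14890) + ((16008 - 16156) - 15753)/(-44721) = -765*(-1/14890) + (-148 - 15753)*(-1/44721) = 153/2978 - 15901*(-1/44721) = 153/2978 + 15901/44721 = 54195491/133179138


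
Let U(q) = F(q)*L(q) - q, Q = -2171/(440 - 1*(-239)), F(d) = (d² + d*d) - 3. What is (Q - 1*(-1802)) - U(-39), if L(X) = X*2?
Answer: 162146424/679 ≈ 2.3880e+5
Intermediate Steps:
F(d) = -3 + 2*d² (F(d) = (d² + d²) - 3 = 2*d² - 3 = -3 + 2*d²)
L(X) = 2*X
Q = -2171/679 (Q = -2171/(440 + 239) = -2171/679 ≈ -3.1973)
U(q) = -q + 2*q*(-3 + 2*q²) (U(q) = (-3 + 2*q²)*(2*q) - q = 2*q*(-3 + 2*q²) - q = -q + 2*q*(-3 + 2*q²))
(Q - 1*(-1802)) - U(-39) = (-2171/679 - 1*(-1802)) - (-39)*(-7 + 4*(-39)²) = (-2171/679 + 1802) - (-39)*(-7 + 4*1521) = 1221387/679 - (-39)*(-7 + 6084) = 1221387/679 - (-39)*6077 = 1221387/679 - 1*(-237003) = 1221387/679 + 237003 = 162146424/679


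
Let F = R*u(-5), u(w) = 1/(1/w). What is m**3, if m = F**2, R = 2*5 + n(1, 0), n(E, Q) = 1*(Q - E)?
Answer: 8303765625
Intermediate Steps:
n(E, Q) = Q - E
R = 9 (R = 2*5 + (0 - 1*1) = 10 + (0 - 1) = 10 - 1 = 9)
u(w) = w
F = -45 (F = 9*(-5) = -45)
m = 2025 (m = (-45)**2 = 2025)
m**3 = 2025**3 = 8303765625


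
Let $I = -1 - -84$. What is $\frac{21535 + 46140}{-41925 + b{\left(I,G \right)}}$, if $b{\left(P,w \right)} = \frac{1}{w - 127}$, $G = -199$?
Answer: $- \frac{22062050}{13667551} \approx -1.6142$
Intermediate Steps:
$I = 83$ ($I = -1 + 84 = 83$)
$b{\left(P,w \right)} = \frac{1}{-127 + w}$
$\frac{21535 + 46140}{-41925 + b{\left(I,G \right)}} = \frac{21535 + 46140}{-41925 + \frac{1}{-127 - 199}} = \frac{67675}{-41925 + \frac{1}{-326}} = \frac{67675}{-41925 - \frac{1}{326}} = \frac{67675}{- \frac{13667551}{326}} = 67675 \left(- \frac{326}{13667551}\right) = - \frac{22062050}{13667551}$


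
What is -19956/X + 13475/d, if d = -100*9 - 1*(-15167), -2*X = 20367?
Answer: 25571813/8805333 ≈ 2.9041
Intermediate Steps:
X = -20367/2 (X = -½*20367 = -20367/2 ≈ -10184.)
d = 14267 (d = -900 + 15167 = 14267)
-19956/X + 13475/d = -19956/(-20367/2) + 13475/14267 = -19956*(-2/20367) + 13475*(1/14267) = 13304/6789 + 1225/1297 = 25571813/8805333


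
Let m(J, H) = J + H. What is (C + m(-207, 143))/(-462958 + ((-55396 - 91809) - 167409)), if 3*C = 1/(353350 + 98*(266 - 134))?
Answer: 70326911/854441212776 ≈ 8.2307e-5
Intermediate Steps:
m(J, H) = H + J
C = 1/1098858 (C = 1/(3*(353350 + 98*(266 - 134))) = 1/(3*(353350 + 98*132)) = 1/(3*(353350 + 12936)) = (⅓)/366286 = (⅓)*(1/366286) = 1/1098858 ≈ 9.1004e-7)
(C + m(-207, 143))/(-462958 + ((-55396 - 91809) - 167409)) = (1/1098858 + (143 - 207))/(-462958 + ((-55396 - 91809) - 167409)) = (1/1098858 - 64)/(-462958 + (-147205 - 167409)) = -70326911/(1098858*(-462958 - 314614)) = -70326911/1098858/(-777572) = -70326911/1098858*(-1/777572) = 70326911/854441212776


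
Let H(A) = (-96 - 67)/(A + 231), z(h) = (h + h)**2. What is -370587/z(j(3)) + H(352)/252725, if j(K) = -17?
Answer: -54601797740653/170323508300 ≈ -320.58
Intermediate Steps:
z(h) = 4*h**2 (z(h) = (2*h)**2 = 4*h**2)
H(A) = -163/(231 + A)
-370587/z(j(3)) + H(352)/252725 = -370587/(4*(-17)**2) - 163/(231 + 352)/252725 = -370587/(4*289) - 163/583*(1/252725) = -370587/1156 - 163*1/583*(1/252725) = -370587*1/1156 - 163/583*1/252725 = -370587/1156 - 163/147338675 = -54601797740653/170323508300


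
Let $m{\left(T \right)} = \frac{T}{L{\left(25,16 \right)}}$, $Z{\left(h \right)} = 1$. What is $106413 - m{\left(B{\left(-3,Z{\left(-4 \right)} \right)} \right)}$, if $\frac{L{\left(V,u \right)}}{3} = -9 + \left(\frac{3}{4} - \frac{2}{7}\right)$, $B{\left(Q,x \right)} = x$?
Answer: $\frac{76298149}{717} \approx 1.0641 \cdot 10^{5}$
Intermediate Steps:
$L{\left(V,u \right)} = - \frac{717}{28}$ ($L{\left(V,u \right)} = 3 \left(-9 + \left(\frac{3}{4} - \frac{2}{7}\right)\right) = 3 \left(-9 + \frac{13}{28}\right) = 3 \left(- \frac{239}{28}\right) = - \frac{717}{28}$)
$m{\left(T \right)} = - \frac{28 T}{717}$ ($m{\left(T \right)} = \frac{T}{- \frac{717}{28}} = T \left(- \frac{28}{717}\right) = - \frac{28 T}{717}$)
$106413 - m{\left(B{\left(-3,Z{\left(-4 \right)} \right)} \right)} = 106413 - \left(- \frac{28}{717}\right) 1 = 106413 - - \frac{28}{717} = 106413 + \frac{28}{717} = \frac{76298149}{717}$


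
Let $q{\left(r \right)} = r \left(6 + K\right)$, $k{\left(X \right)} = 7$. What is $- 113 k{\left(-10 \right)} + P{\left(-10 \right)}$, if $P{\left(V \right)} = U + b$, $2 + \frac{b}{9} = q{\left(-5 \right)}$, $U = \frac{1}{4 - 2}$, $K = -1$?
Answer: $- \frac{2067}{2} \approx -1033.5$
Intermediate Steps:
$U = \frac{1}{2} \approx 0.5$
$q{\left(r \right)} = 5 r$ ($q{\left(r \right)} = r \left(6 - 1\right) = r 5 = 5 r$)
$b = -243$ ($b = -18 + 9 \cdot 5 \left(-5\right) = -18 + 9 \left(-25\right) = -18 - 225 = -243$)
$P{\left(V \right)} = - \frac{485}{2}$ ($P{\left(V \right)} = \frac{1}{2} - 243 = - \frac{485}{2}$)
$- 113 k{\left(-10 \right)} + P{\left(-10 \right)} = \left(-113\right) 7 - \frac{485}{2} = -791 - \frac{485}{2} = - \frac{2067}{2}$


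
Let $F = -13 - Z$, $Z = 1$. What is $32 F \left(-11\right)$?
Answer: $4928$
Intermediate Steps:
$F = -14$ ($F = -13 - 1 = -14$)
$32 F \left(-11\right) = 32 \left(-14\right) \left(-11\right) = \left(-448\right) \left(-11\right) = 4928$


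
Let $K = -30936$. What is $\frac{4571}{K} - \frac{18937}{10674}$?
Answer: $- \frac{105770981}{55035144} \approx -1.9219$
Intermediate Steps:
$\frac{4571}{K} - \frac{18937}{10674} = \frac{4571}{-30936} - \frac{18937}{10674} = 4571 \left(- \frac{1}{30936}\right) - \frac{18937}{10674} = - \frac{4571}{30936} - \frac{18937}{10674} = - \frac{105770981}{55035144}$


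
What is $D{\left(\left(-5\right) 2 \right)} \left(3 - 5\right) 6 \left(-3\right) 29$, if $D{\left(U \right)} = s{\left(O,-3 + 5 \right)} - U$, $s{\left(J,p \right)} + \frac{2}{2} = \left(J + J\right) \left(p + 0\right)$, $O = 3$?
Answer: $21924$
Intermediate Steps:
$s{\left(J,p \right)} = -1 + 2 J p$ ($s{\left(J,p \right)} = -1 + \left(J + J\right) \left(p + 0\right) = -1 + 2 J p$)
$D{\left(U \right)} = 11 - U$ ($D{\left(U \right)} = \left(-1 + 2 \cdot 3 \left(-3 + 5\right)\right) - U = \left(-1 + 2 \cdot 3 \cdot 2\right) - U = \left(-1 + 12\right) - U = 11 - U$)
$D{\left(\left(-5\right) 2 \right)} \left(3 - 5\right) 6 \left(-3\right) 29 = \left(11 - \left(-5\right) 2\right) \left(3 - 5\right) 6 \left(-3\right) 29 = \left(11 - -10\right) \left(-2\right) 6 \left(-3\right) 29 = \left(11 + 10\right) \left(\left(-12\right) \left(-3\right)\right) 29 = 21 \cdot 36 \cdot 29 = 756 \cdot 29 = 21924$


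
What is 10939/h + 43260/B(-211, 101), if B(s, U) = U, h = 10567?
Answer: 458233259/1067267 ≈ 429.35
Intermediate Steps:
10939/h + 43260/B(-211, 101) = 10939/10567 + 43260/101 = 458233259/1067267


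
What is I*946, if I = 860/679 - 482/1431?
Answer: 854599372/971649 ≈ 879.54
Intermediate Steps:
I = 903382/971649 (I = 860*(1/679) - 482*1/1431 = 860/679 - 482/1431 = 903382/971649 ≈ 0.92974)
I*946 = (903382/971649)*946 = 854599372/971649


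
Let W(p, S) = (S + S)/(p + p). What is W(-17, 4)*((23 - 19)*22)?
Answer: -352/17 ≈ -20.706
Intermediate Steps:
W(p, S) = S/p (W(p, S) = (2*S)/((2*p)) = (2*S)*(1/(2*p)) = S/p)
W(-17, 4)*((23 - 19)*22) = (4/(-17))*((23 - 19)*22) = (4*(-1/17))*(4*22) = -4/17*88 = -352/17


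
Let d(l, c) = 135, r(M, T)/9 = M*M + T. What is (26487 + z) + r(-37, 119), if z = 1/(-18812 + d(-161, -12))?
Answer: 744820082/18677 ≈ 39879.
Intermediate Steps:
r(M, T) = 9*T + 9*M² (r(M, T) = 9*(M*M + T) = 9*(M² + T) = 9*(T + M²) = 9*T + 9*M²)
z = -1/18677 (z = 1/(-18812 + 135) = 1/(-18677) = -1/18677 ≈ -5.3542e-5)
(26487 + z) + r(-37, 119) = (26487 - 1/18677) + (9*119 + 9*(-37)²) = 494697698/18677 + (1071 + 9*1369) = 494697698/18677 + (1071 + 12321) = 494697698/18677 + 13392 = 744820082/18677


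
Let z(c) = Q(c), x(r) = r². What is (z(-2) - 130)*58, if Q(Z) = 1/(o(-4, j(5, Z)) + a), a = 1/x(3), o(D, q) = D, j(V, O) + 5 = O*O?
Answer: -264422/35 ≈ -7554.9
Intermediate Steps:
j(V, O) = -5 + O² (j(V, O) = -5 + O*O = -5 + O²)
a = ⅑ (a = 1/3² = 1/9 = 1*(⅑) = ⅑ ≈ 0.11111)
Q(Z) = -9/35 (Q(Z) = 1/(-4 + ⅑) = 1/(-35/9) = -9/35)
z(c) = -9/35
(z(-2) - 130)*58 = (-9/35 - 130)*58 = -4559/35*58 = -264422/35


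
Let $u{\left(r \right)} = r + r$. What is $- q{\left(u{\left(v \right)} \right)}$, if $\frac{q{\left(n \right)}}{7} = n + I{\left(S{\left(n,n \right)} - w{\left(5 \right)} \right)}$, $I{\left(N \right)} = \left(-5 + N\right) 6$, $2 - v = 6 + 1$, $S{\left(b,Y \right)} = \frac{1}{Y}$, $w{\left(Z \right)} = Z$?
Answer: $\frac{2471}{5} \approx 494.2$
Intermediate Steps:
$v = -5$ ($v = 2 - \left(6 + 1\right) = 2 - 7 = -5$)
$u{\left(r \right)} = 2 r$
$I{\left(N \right)} = -30 + 6 N$
$q{\left(n \right)} = -420 + 7 n + \frac{42}{n}$ ($q{\left(n \right)} = 7 \left(n + \left(-30 + 6 \left(\frac{1}{n} - 5\right)\right)\right) = 7 \left(n + \left(-30 + 6 \left(-5 + \frac{1}{n}\right)\right)\right) = 7 \left(n - \left(60 - \frac{6}{n}\right)\right) = 7 \left(-60 + n + \frac{6}{n}\right) = -420 + 7 n + \frac{42}{n}$)
$- q{\left(u{\left(v \right)} \right)} = - (-420 + 7 \cdot 2 \left(-5\right) + \frac{42}{2 \left(-5\right)}) = - (-420 + 7 \left(-10\right) + \frac{42}{-10}) = - (-420 - 70 + 42 \left(- \frac{1}{10}\right)) = - (-420 - 70 - \frac{21}{5}) = \left(-1\right) \left(- \frac{2471}{5}\right) = \frac{2471}{5}$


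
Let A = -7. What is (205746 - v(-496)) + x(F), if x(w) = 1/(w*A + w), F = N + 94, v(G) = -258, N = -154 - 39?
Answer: 122366377/594 ≈ 2.0600e+5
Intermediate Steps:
N = -193
F = -99 (F = -193 + 94 = -99)
x(w) = -1/(6*w) (x(w) = 1/(w*(-7) + w) = 1/(-7*w + w) = 1/(-6*w) = -1/(6*w))
(205746 - v(-496)) + x(F) = (205746 - 1*(-258)) - 1/6/(-99) = (205746 + 258) - 1/6*(-1/99) = 206004 + 1/594 = 122366377/594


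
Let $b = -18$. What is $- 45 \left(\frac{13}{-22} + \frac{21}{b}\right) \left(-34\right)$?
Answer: $- \frac{29580}{11} \approx -2689.1$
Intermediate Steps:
$- 45 \left(\frac{13}{-22} + \frac{21}{b}\right) \left(-34\right) = - 45 \left(\frac{13}{-22} + \frac{21}{-18}\right) \left(-34\right) = - 45 \left(13 \left(- \frac{1}{22}\right) + 21 \left(- \frac{1}{18}\right)\right) \left(-34\right) = - 45 \left(- \frac{13}{22} - \frac{7}{6}\right) \left(-34\right) = \left(-45\right) \left(- \frac{58}{33}\right) \left(-34\right) = \frac{870}{11} \left(-34\right) = - \frac{29580}{11}$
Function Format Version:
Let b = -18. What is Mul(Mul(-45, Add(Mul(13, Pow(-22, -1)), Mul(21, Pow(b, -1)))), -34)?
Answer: Rational(-29580, 11) ≈ -2689.1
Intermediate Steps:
Mul(Mul(-45, Add(Mul(13, Pow(-22, -1)), Mul(21, Pow(b, -1)))), -34) = Mul(Mul(-45, Add(Mul(13, Pow(-22, -1)), Mul(21, Pow(-18, -1)))), -34) = Mul(Mul(-45, Add(Mul(13, Rational(-1, 22)), Mul(21, Rational(-1, 18)))), -34) = Mul(Mul(-45, Add(Rational(-13, 22), Rational(-7, 6))), -34) = Mul(Mul(-45, Rational(-58, 33)), -34) = Mul(Rational(870, 11), -34) = Rational(-29580, 11)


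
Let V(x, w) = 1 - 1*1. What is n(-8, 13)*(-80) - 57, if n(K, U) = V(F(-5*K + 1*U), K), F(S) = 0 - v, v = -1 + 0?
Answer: -57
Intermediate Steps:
v = -1
F(S) = 1 (F(S) = 0 - 1*(-1) = 0 + 1 = 1)
V(x, w) = 0 (V(x, w) = 1 - 1 = 0)
n(K, U) = 0
n(-8, 13)*(-80) - 57 = 0*(-80) - 57 = 0 - 57 = -57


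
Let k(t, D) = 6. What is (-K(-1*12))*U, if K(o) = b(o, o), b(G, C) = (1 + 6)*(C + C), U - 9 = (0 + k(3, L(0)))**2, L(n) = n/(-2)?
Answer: 7560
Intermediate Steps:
L(n) = -n/2 (L(n) = n*(-1/2) = -n/2)
U = 45 (U = 9 + (0 + 6)**2 = 9 + 6**2 = 9 + 36 = 45)
b(G, C) = 14*C (b(G, C) = 7*(2*C) = 14*C)
K(o) = 14*o
(-K(-1*12))*U = -14*(-1*12)*45 = -14*(-12)*45 = -1*(-168)*45 = 168*45 = 7560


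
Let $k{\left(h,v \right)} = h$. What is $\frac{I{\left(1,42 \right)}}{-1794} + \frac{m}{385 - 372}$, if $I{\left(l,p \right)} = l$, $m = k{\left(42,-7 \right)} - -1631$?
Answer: $\frac{230873}{1794} \approx 128.69$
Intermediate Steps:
$m = 1673$ ($m = 42 - -1631 = 42 + 1631 = 1673$)
$\frac{I{\left(1,42 \right)}}{-1794} + \frac{m}{385 - 372} = 1 \frac{1}{-1794} + \frac{1673}{385 - 372} = 1 \left(- \frac{1}{1794}\right) + \frac{1673}{13} = - \frac{1}{1794} + 1673 \cdot \frac{1}{13} = - \frac{1}{1794} + \frac{1673}{13} = \frac{230873}{1794}$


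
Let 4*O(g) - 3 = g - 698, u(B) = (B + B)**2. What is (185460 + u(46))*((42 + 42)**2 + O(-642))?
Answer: 1303508647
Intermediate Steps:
u(B) = 4*B**2 (u(B) = (2*B)**2 = 4*B**2)
O(g) = -695/4 + g/4 (O(g) = 3/4 + (g - 698)/4 = 3/4 + (-698 + g)/4 = 3/4 + (-349/2 + g/4) = -695/4 + g/4)
(185460 + u(46))*((42 + 42)**2 + O(-642)) = (185460 + 4*46**2)*((42 + 42)**2 + (-695/4 + (1/4)*(-642))) = (185460 + 4*2116)*(84**2 + (-695/4 - 321/2)) = (185460 + 8464)*(7056 - 1337/4) = 193924*(26887/4) = 1303508647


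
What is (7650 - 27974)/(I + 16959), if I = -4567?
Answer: -5081/3098 ≈ -1.6401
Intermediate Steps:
(7650 - 27974)/(I + 16959) = (7650 - 27974)/(-4567 + 16959) = -20324/12392 = -20324*1/12392 = -5081/3098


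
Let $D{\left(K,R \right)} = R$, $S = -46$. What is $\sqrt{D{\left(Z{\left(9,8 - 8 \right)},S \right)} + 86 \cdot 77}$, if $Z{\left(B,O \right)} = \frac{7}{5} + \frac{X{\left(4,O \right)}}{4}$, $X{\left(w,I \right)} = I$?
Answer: $4 \sqrt{411} \approx 81.093$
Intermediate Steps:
$Z{\left(B,O \right)} = \frac{7}{5} + \frac{O}{4}$
$\sqrt{D{\left(Z{\left(9,8 - 8 \right)},S \right)} + 86 \cdot 77} = \sqrt{-46 + 86 \cdot 77} = \sqrt{-46 + 6622} = \sqrt{6576} = 4 \sqrt{411}$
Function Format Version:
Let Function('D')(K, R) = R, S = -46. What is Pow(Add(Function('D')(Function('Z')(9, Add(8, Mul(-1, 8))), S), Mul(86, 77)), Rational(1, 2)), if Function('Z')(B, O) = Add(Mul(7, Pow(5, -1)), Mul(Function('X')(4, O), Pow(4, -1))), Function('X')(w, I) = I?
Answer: Mul(4, Pow(411, Rational(1, 2))) ≈ 81.093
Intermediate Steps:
Function('Z')(B, O) = Add(Rational(7, 5), Mul(Rational(1, 4), O)) (Function('Z')(B, O) = Add(Mul(7, Pow(5, -1)), Mul(O, Pow(4, -1))) = Add(Mul(7, Rational(1, 5)), Mul(O, Rational(1, 4))) = Add(Rational(7, 5), Mul(Rational(1, 4), O)))
Pow(Add(Function('D')(Function('Z')(9, Add(8, Mul(-1, 8))), S), Mul(86, 77)), Rational(1, 2)) = Pow(Add(-46, Mul(86, 77)), Rational(1, 2)) = Pow(Add(-46, 6622), Rational(1, 2)) = Pow(6576, Rational(1, 2)) = Mul(4, Pow(411, Rational(1, 2)))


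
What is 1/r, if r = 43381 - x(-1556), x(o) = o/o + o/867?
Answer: 867/37612016 ≈ 2.3051e-5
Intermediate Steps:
x(o) = 1 + o/867 (x(o) = 1 + o*(1/867) = 1 + o/867)
r = 37612016/867 (r = 43381 - (1 + (1/867)*(-1556)) = 43381 - (1 - 1556/867) = 43381 - 1*(-689/867) = 43381 + 689/867 = 37612016/867 ≈ 43382.)
1/r = 1/(37612016/867) = 867/37612016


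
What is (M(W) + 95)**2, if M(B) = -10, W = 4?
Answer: 7225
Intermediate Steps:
(M(W) + 95)**2 = (-10 + 95)**2 = 85**2 = 7225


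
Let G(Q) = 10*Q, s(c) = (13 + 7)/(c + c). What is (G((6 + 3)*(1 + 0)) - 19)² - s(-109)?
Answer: 549479/109 ≈ 5041.1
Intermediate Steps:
s(c) = 10/c (s(c) = 20/((2*c)) = 20*(1/(2*c)) = 10/c)
(G((6 + 3)*(1 + 0)) - 19)² - s(-109) = (10*((6 + 3)*(1 + 0)) - 19)² - 10/(-109) = (10*(9*1) - 19)² - 10*(-1)/109 = (10*9 - 19)² - 1*(-10/109) = (90 - 19)² + 10/109 = 71² + 10/109 = 5041 + 10/109 = 549479/109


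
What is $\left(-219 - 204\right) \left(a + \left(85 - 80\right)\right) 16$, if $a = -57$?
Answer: $351936$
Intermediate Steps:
$\left(-219 - 204\right) \left(a + \left(85 - 80\right)\right) 16 = \left(-219 - 204\right) \left(-57 + \left(85 - 80\right)\right) 16 = - 423 \left(-57 + \left(85 - 80\right)\right) 16 = - 423 \left(-57 + 5\right) 16 = \left(-423\right) \left(-52\right) 16 = 21996 \cdot 16 = 351936$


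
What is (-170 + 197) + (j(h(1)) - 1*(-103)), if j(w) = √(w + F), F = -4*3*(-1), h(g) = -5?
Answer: 130 + √7 ≈ 132.65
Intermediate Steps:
F = 12 (F = -12*(-1) = 12)
j(w) = √(12 + w) (j(w) = √(w + 12) = √(12 + w))
(-170 + 197) + (j(h(1)) - 1*(-103)) = (-170 + 197) + (√(12 - 5) - 1*(-103)) = 27 + (√7 + 103) = 27 + (103 + √7) = 130 + √7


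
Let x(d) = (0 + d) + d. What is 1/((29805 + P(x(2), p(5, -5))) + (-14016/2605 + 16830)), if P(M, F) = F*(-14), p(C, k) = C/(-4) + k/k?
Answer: 5210/242958553 ≈ 2.1444e-5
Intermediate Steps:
x(d) = 2*d (x(d) = d + d = 2*d)
p(C, k) = 1 - C/4 (p(C, k) = C*(-1/4) + 1 = -C/4 + 1 = 1 - C/4)
P(M, F) = -14*F
1/((29805 + P(x(2), p(5, -5))) + (-14016/2605 + 16830)) = 1/((29805 - 14*(1 - 1/4*5)) + (-14016/2605 + 16830)) = 1/((29805 - 14*(1 - 5/4)) + (-14016*1/2605 + 16830)) = 1/((29805 - 14*(-1/4)) + (-14016/2605 + 16830)) = 1/((29805 + 7/2) + 43828134/2605) = 1/(59617/2 + 43828134/2605) = 1/(242958553/5210) = 5210/242958553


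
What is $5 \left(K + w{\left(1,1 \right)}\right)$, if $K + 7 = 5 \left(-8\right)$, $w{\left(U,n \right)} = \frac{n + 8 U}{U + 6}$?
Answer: $- \frac{1600}{7} \approx -228.57$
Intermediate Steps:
$w{\left(U,n \right)} = \frac{n + 8 U}{6 + U}$
$K = -47$ ($K = -7 + 5 \left(-8\right) = -7 - 40 = -47$)
$5 \left(K + w{\left(1,1 \right)}\right) = 5 \left(-47 + \frac{1 + 8 \cdot 1}{6 + 1}\right) = 5 \left(-47 + \frac{1 + 8}{7}\right) = 5 \left(-47 + \frac{1}{7} \cdot 9\right) = 5 \left(-47 + \frac{9}{7}\right) = 5 \left(- \frac{320}{7}\right) = - \frac{1600}{7}$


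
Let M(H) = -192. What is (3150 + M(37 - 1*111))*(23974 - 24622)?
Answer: -1916784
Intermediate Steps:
(3150 + M(37 - 1*111))*(23974 - 24622) = (3150 - 192)*(23974 - 24622) = 2958*(-648) = -1916784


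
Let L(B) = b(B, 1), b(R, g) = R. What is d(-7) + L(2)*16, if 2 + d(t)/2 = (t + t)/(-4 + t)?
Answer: 336/11 ≈ 30.545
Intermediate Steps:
L(B) = B
d(t) = -4 + 4*t/(-4 + t) (d(t) = -4 + 2*((t + t)/(-4 + t)) = -4 + 2*((2*t)/(-4 + t)) = -4 + 2*(2*t/(-4 + t)) = -4 + 4*t/(-4 + t))
d(-7) + L(2)*16 = 16/(-4 - 7) + 2*16 = 16/(-11) + 32 = 16*(-1/11) + 32 = -16/11 + 32 = 336/11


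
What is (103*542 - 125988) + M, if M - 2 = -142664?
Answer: -212824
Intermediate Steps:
M = -142662 (M = 2 - 142664 = -142662)
(103*542 - 125988) + M = (103*542 - 125988) - 142662 = (55826 - 125988) - 142662 = -70162 - 142662 = -212824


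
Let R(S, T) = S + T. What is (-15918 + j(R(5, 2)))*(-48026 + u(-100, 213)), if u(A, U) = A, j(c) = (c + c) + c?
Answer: 765059022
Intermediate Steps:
j(c) = 3*c (j(c) = 2*c + c = 3*c)
(-15918 + j(R(5, 2)))*(-48026 + u(-100, 213)) = (-15918 + 3*(5 + 2))*(-48026 - 100) = (-15918 + 3*7)*(-48126) = (-15918 + 21)*(-48126) = -15897*(-48126) = 765059022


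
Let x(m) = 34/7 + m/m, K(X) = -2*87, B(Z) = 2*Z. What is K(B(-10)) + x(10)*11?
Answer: -767/7 ≈ -109.57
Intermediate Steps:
K(X) = -174
x(m) = 41/7 (x(m) = 34*(⅐) + 1 = 34/7 + 1 = 41/7)
K(B(-10)) + x(10)*11 = -174 + (41/7)*11 = -174 + 451/7 = -767/7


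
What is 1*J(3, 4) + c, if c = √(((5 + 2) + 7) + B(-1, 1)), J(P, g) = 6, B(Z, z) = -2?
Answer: 6 + 2*√3 ≈ 9.4641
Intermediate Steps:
c = 2*√3 (c = √(((5 + 2) + 7) - 2) = √((7 + 7) - 2) = √(14 - 2) = √12 = 2*√3 ≈ 3.4641)
1*J(3, 4) + c = 1*6 + 2*√3 = 6 + 2*√3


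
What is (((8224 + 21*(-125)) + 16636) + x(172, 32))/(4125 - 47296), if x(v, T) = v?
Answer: -22407/43171 ≈ -0.51903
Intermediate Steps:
(((8224 + 21*(-125)) + 16636) + x(172, 32))/(4125 - 47296) = (((8224 + 21*(-125)) + 16636) + 172)/(4125 - 47296) = (((8224 - 2625) + 16636) + 172)/(-43171) = ((5599 + 16636) + 172)*(-1/43171) = (22235 + 172)*(-1/43171) = 22407*(-1/43171) = -22407/43171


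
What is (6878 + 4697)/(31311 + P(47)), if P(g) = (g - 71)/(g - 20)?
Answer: 104175/281791 ≈ 0.36969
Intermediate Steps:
P(g) = (-71 + g)/(-20 + g)
(6878 + 4697)/(31311 + P(47)) = (6878 + 4697)/(31311 + (-71 + 47)/(-20 + 47)) = 11575/(31311 - 24/27) = 11575/(31311 + (1/27)*(-24)) = 11575/(31311 - 8/9) = 11575/(281791/9) = 11575*(9/281791) = 104175/281791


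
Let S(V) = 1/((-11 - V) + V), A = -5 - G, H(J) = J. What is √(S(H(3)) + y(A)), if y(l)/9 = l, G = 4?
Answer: 2*I*√2453/11 ≈ 9.0051*I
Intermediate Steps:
A = -9 (A = -5 - 1*4 = -5 - 4 = -9)
y(l) = 9*l
S(V) = -1/11 (S(V) = 1/(-11) = -1/11)
√(S(H(3)) + y(A)) = √(-1/11 + 9*(-9)) = √(-1/11 - 81) = √(-892/11) = 2*I*√2453/11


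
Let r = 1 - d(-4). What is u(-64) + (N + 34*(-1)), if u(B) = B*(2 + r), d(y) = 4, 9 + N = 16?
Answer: 37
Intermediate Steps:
N = 7 (N = -9 + 16 = 7)
r = -3 (r = 1 - 1*4 = 1 - 4 = -3)
u(B) = -B (u(B) = B*(2 - 3) = B*(-1) = -B)
u(-64) + (N + 34*(-1)) = -1*(-64) + (7 + 34*(-1)) = 64 + (7 - 34) = 64 - 27 = 37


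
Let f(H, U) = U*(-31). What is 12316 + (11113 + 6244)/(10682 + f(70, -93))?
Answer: 167083897/13565 ≈ 12317.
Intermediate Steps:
f(H, U) = -31*U
12316 + (11113 + 6244)/(10682 + f(70, -93)) = 12316 + (11113 + 6244)/(10682 - 31*(-93)) = 12316 + 17357/(10682 + 2883) = 12316 + 17357/13565 = 167083897/13565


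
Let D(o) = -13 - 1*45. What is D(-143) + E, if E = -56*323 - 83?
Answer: -18229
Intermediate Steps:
D(o) = -58 (D(o) = -13 - 45 = -58)
E = -18171 (E = -18088 - 83 = -18171)
D(-143) + E = -58 - 18171 = -18229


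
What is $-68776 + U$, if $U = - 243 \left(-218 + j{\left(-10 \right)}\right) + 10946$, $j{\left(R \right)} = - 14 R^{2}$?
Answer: $335344$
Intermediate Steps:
$U = 404120$ ($U = - 243 \left(-218 - 14 \left(-10\right)^{2}\right) + 10946 = - 243 \left(-218 - 1400\right) + 10946 = \left(-243\right) \left(-1618\right) + 10946 = 393174 + 10946 = 404120$)
$-68776 + U = -68776 + 404120 = 335344$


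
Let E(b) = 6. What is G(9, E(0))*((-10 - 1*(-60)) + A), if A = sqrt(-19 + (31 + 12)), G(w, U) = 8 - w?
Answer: -50 - 2*sqrt(6) ≈ -54.899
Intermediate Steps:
A = 2*sqrt(6) (A = sqrt(-19 + 43) = sqrt(24) = 2*sqrt(6) ≈ 4.8990)
G(9, E(0))*((-10 - 1*(-60)) + A) = (8 - 1*9)*((-10 - 1*(-60)) + 2*sqrt(6)) = (8 - 9)*((-10 + 60) + 2*sqrt(6)) = -(50 + 2*sqrt(6)) = -50 - 2*sqrt(6)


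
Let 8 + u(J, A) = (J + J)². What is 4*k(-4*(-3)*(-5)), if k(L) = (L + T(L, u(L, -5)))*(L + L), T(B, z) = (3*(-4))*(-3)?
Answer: 11520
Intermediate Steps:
u(J, A) = -8 + 4*J² (u(J, A) = -8 + (J + J)² = -8 + (2*J)² = -8 + 4*J²)
T(B, z) = 36 (T(B, z) = -12*(-3) = 36)
k(L) = 2*L*(36 + L) (k(L) = (L + 36)*(L + L) = (36 + L)*(2*L) = 2*L*(36 + L))
4*k(-4*(-3)*(-5)) = 4*(2*(-4*(-3)*(-5))*(36 - 4*(-3)*(-5))) = 4*(2*(12*(-5))*(36 + 12*(-5))) = 4*(2*(-60)*(36 - 60)) = 4*(2*(-60)*(-24)) = 4*2880 = 11520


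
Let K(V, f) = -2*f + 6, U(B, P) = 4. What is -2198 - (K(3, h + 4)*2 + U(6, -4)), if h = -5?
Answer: -2218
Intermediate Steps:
K(V, f) = 6 - 2*f
-2198 - (K(3, h + 4)*2 + U(6, -4)) = -2198 - ((6 - 2*(-5 + 4))*2 + 4) = -2198 - ((6 - 2*(-1))*2 + 4) = -2198 - ((6 + 2)*2 + 4) = -2198 - (8*2 + 4) = -2198 - (16 + 4) = -2198 - 1*20 = -2198 - 20 = -2218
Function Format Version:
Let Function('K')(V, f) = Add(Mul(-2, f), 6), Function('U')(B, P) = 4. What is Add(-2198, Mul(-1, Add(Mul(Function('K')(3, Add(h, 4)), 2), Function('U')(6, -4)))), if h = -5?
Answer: -2218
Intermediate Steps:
Function('K')(V, f) = Add(6, Mul(-2, f))
Add(-2198, Mul(-1, Add(Mul(Function('K')(3, Add(h, 4)), 2), Function('U')(6, -4)))) = Add(-2198, Mul(-1, Add(Mul(Add(6, Mul(-2, Add(-5, 4))), 2), 4))) = Add(-2198, Mul(-1, Add(Mul(Add(6, Mul(-2, -1)), 2), 4))) = Add(-2198, Mul(-1, Add(Mul(Add(6, 2), 2), 4))) = Add(-2198, Mul(-1, Add(Mul(8, 2), 4))) = Add(-2198, Mul(-1, Add(16, 4))) = Add(-2198, Mul(-1, 20)) = Add(-2198, -20) = -2218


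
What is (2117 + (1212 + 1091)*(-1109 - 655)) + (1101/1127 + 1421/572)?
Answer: -2617494150261/644644 ≈ -4.0604e+6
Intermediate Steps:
(2117 + (1212 + 1091)*(-1109 - 655)) + (1101/1127 + 1421/572) = (2117 + 2303*(-1764)) + (1101*(1/1127) + 1421*(1/572)) = (2117 - 4062492) + (1101/1127 + 1421/572) = -4060375 + 2231239/644644 = -2617494150261/644644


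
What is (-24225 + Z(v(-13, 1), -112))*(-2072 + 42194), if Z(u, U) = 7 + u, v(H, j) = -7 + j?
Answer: -971915328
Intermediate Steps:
(-24225 + Z(v(-13, 1), -112))*(-2072 + 42194) = (-24225 + (7 + (-7 + 1)))*(-2072 + 42194) = (-24225 + (7 - 6))*40122 = (-24225 + 1)*40122 = -24224*40122 = -971915328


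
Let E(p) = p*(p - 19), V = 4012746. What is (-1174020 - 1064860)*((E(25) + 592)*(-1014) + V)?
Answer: -7299550319040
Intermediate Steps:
E(p) = p*(-19 + p)
(-1174020 - 1064860)*((E(25) + 592)*(-1014) + V) = (-1174020 - 1064860)*((25*(-19 + 25) + 592)*(-1014) + 4012746) = -2238880*((25*6 + 592)*(-1014) + 4012746) = -2238880*((150 + 592)*(-1014) + 4012746) = -2238880*(742*(-1014) + 4012746) = -2238880*(-752388 + 4012746) = -2238880*3260358 = -7299550319040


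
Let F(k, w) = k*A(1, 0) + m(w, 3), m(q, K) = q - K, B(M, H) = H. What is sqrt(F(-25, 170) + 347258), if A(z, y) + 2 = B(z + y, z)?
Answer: 5*sqrt(13898) ≈ 589.45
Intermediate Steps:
A(z, y) = -2 + z
F(k, w) = -3 + w - k (F(k, w) = k*(-2 + 1) + (w - 1*3) = k*(-1) + (w - 3) = -k + (-3 + w) = -3 + w - k)
sqrt(F(-25, 170) + 347258) = sqrt((-3 + 170 - 1*(-25)) + 347258) = sqrt((-3 + 170 + 25) + 347258) = sqrt(192 + 347258) = sqrt(347450) = 5*sqrt(13898)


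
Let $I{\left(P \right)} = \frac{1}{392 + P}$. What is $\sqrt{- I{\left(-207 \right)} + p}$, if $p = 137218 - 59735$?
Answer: $\frac{3 \sqrt{294650610}}{185} \approx 278.36$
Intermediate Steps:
$p = 77483$ ($p = 137218 - 59735 = 77483$)
$\sqrt{- I{\left(-207 \right)} + p} = \sqrt{- \frac{1}{392 - 207} + 77483} = \sqrt{- \frac{1}{185} + 77483} = \sqrt{\frac{14334354}{185}} = \frac{3 \sqrt{294650610}}{185}$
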